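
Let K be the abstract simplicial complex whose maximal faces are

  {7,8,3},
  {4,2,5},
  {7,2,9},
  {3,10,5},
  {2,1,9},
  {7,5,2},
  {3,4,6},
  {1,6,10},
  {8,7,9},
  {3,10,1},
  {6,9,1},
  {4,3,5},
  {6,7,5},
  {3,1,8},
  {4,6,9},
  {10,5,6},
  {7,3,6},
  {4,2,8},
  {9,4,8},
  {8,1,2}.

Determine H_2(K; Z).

H_2 ≅ 0.

Take the total order 1 < 2 < 3 < 4 < 5 < 6 < 7 < 8 < 9 < 10 on the vertex set. Then K (dimension 2) consists of the simplices:

  0-simplices (10): [1], [2], [3], [4], [5], [6], [7], [8], [9], [10]
  1-simplices (30): (30 of them)
  2-simplices (20): (20 of them)

so the chain groups are C_0 ≅ Z^10, C_1 ≅ Z^30, C_2 ≅ Z^20.

∂_1: C_1 → C_0 maps an edge to its endpoints' difference, ∂[p,q] = q − p.
The resulting 10×30 matrix has rank 9, and its Smith normal form has invariant factors (1,1,1,1,1,1,1,1,1).

Boundary ∂_2: C_2 → C_1 sends each 2-simplex [p,q,r] to [q,r] − [p,r] + [p,q]. For instance
  ∂[1,6,10] = [6,10] − [1,10] + [1,6],
  ∂[2,4,5] = [4,5] − [2,5] + [2,4].
The 30×20 boundary matrix has rank 20 and Smith normal form diag(1,1,1,1,1,1,1,1,1,1,1,1,1,1,1,1,1,1,1,2).

From H_k ≅ ker(∂_k) / im(∂_{k+1}) we obtain:

  H_2: rank ker ∂_2 − rank ∂_3 = (20 − 20) − 0 = 0, and there is no ∂_3, so H_2 ≅ 0.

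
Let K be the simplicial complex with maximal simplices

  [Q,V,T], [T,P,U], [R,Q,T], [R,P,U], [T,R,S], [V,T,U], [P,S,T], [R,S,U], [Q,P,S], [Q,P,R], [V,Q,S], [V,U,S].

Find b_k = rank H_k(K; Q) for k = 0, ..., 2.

b_0 = 1, b_1 = 0, b_2 = 0.

Take the total order P < Q < R < S < T < U < V on the vertex set. Then K (dimension 2) consists of the simplices:

  0-simplices (7): P, Q, R, S, T, U, V
  1-simplices (18): PQ, PR, PS, PT, PU, QR, QS, QT, QV, RS, RT, RU, ST, SU, SV, TU, TV, UV
  2-simplices (12): PQR, PQS, PRU, PST, PTU, QRT, QSV, QTV, RST, RSU, SUV, TUV

Hence C_0 ≅ Z^7, C_1 ≅ Z^18, C_2 ≅ Z^12.

∂_1: C_1 → C_0 maps an edge to its endpoints' difference, ∂[p,q] = q − p. For instance
  ∂RU = U − R.
The 7×18 boundary matrix has rank 6 and Smith normal form diag(1,1,1,1,1,1).

Boundary ∂_2: C_2 → C_1 maps a triangle to the signed sum of its edges. For instance
  ∂SUV = UV − SV + SU,
  ∂TUV = UV − TV + TU.
The resulting 18×12 matrix has rank 12, and its Smith normal form has invariant factors (1,1,1,1,1,1,1,1,1,1,1,2).

Now H_k = ker ∂_k / im ∂_{k+1}, so:

  H_0: rank C_0 − rank ∂_1 = 7 − 6 = 1, and the invariant factors of ∂_1 are all 1, so H_0 ≅ Z.
  H_1: rank ker ∂_1 − rank ∂_2 = (18 − 6) − 12 = 0, and ∂_2 has invariant factor 2 > 1, so H_1 ≅ Z_2.
  H_2: rank ker ∂_2 − rank ∂_3 = (12 − 12) − 0 = 0, and there is no ∂_3, so H_2 ≅ 0.

(K is a triangulation of the real projective plane RP^2.)

Hence the Betti numbers are b_0 = 1, b_1 = 0, b_2 = 0.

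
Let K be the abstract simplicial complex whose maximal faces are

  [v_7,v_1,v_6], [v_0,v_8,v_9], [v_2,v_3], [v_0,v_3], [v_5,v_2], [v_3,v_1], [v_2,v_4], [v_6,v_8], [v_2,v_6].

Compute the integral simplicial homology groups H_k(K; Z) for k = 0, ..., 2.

Fix the vertex order v_0 < v_1 < v_2 < v_3 < v_4 < v_5 < v_6 < v_7 < v_8 < v_9 and write every simplex with vertices in increasing order. Then dim K = 2 and the simplices of K are:

  0-simplices (10): [v_0], [v_1], [v_2], [v_3], [v_4], [v_5], [v_6], [v_7], [v_8], [v_9]
  1-simplices (13): [v_0,v_3], [v_0,v_8], [v_0,v_9], [v_1,v_3], [v_1,v_6], [v_1,v_7], [v_2,v_3], [v_2,v_4], [v_2,v_5], [v_2,v_6], [v_6,v_7], [v_6,v_8], [v_8,v_9]
  2-simplices (2): [v_0,v_8,v_9], [v_1,v_6,v_7]

so the chain groups are C_0 ≅ Z^10, C_1 ≅ Z^13, C_2 ≅ Z^2.

Boundary ∂_1: C_1 → C_0 sends each edge [p,q] (with p < q) to q − p. For instance
  ∂[v_2,v_3] = [v_3] − [v_2].
The 10×13 boundary matrix has rank 9 and Smith normal form diag(1,1,1,1,1,1,1,1,1).

The boundary map ∂_2: C_2 → C_1 acts by ∂[p,q,r] = [q,r] − [p,r] + [p,q]. For instance
  ∂[v_0,v_8,v_9] = [v_8,v_9] − [v_0,v_9] + [v_0,v_8],
  ∂[v_1,v_6,v_7] = [v_6,v_7] − [v_1,v_7] + [v_1,v_6].
The 13×2 boundary matrix has rank 2 and Smith normal form diag(1,1).

Reading off H_k = ker ∂_k / im ∂_{k+1}:

  H_0: rank C_0 − rank ∂_1 = 10 − 9 = 1, and the invariant factors of ∂_1 are all 1, so H_0 ≅ Z.
  H_1: rank ker ∂_1 − rank ∂_2 = (13 − 9) − 2 = 2, and the invariant factors of ∂_2 are all 1, so H_1 ≅ Z^2.
  H_2: rank ker ∂_2 − rank ∂_3 = (2 − 2) − 0 = 0, and there is no ∂_3, so H_2 ≅ 0.

H_0 ≅ Z,  H_1 ≅ Z^2,  H_2 = 0.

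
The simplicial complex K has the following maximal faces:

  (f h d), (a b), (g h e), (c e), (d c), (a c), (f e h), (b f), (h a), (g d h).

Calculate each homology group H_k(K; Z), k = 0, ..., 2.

H_0 = Z,  H_1 = Z^3,  H_2 = 0.

Fix the vertex order a < b < c < d < e < f < g < h and write every simplex with vertices in increasing order. Then dim K = 2 and the simplices of K are:

  0-simplices (8): a, b, c, d, e, f, g, h
  1-simplices (14): ab, ac, ah, bf, cd, ce, df, dg, dh, ef, eg, eh, fh, gh
  2-simplices (4): dfh, dgh, efh, egh

giving chain groups C_0 ≅ Z^8, C_1 ≅ Z^14, C_2 ≅ Z^4.

The boundary map ∂_1: C_1 → C_0 sends each edge [p,q] (with p < q) to q − p. For instance
  ∂ce = e − c.
The resulting 8×14 matrix has rank 7, and its Smith normal form has invariant factors (1,1,1,1,1,1,1).

The boundary map ∂_2: C_2 → C_1 acts by ∂[p,q,r] = [q,r] − [p,r] + [p,q]. For instance
  ∂dfh = fh − dh + df,
  ∂dgh = gh − dh + dg.
This gives a 14×4 integer matrix of rank 4; reducing to Smith normal form yields diagonal entries (1,1,1,1).

Now H_k = ker ∂_k / im ∂_{k+1}, so:

  H_0: rank C_0 − rank ∂_1 = 8 − 7 = 1, and the invariant factors of ∂_1 are all 1, so H_0 ≅ Z.
  H_1: rank ker ∂_1 − rank ∂_2 = (14 − 7) − 4 = 3, and the invariant factors of ∂_2 are all 1, so H_1 ≅ Z^3.
  H_2: rank ker ∂_2 − rank ∂_3 = (4 − 4) − 0 = 0, and there is no ∂_3, so H_2 ≅ 0.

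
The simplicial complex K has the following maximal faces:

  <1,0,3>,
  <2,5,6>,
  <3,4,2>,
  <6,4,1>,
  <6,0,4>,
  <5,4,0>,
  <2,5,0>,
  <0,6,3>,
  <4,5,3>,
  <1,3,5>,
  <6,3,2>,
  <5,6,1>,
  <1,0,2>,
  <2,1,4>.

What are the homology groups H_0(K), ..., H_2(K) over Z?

Fix the vertex order 0 < 1 < 2 < 3 < 4 < 5 < 6 and write every simplex with vertices in increasing order. Then dim K = 2 and the simplices of K are:

  0-simplices (7): [0], [1], [2], [3], [4], [5], [6]
  1-simplices (21): [0,1], [0,2], [0,3], [0,4], [0,5], [0,6], [1,2], [1,3], [1,4], [1,5], [1,6], [2,3], [2,4], [2,5], [2,6], [3,4], [3,5], [3,6], [4,5], [4,6], [5,6]
  2-simplices (14): [0,1,2], [0,1,3], [0,2,5], [0,3,6], [0,4,5], [0,4,6], [1,2,4], [1,3,5], [1,4,6], [1,5,6], [2,3,4], [2,3,6], [2,5,6], [3,4,5]

Hence C_0 ≅ Z^7, C_1 ≅ Z^21, C_2 ≅ Z^14.

Boundary ∂_1: C_1 → C_0 maps an edge to its endpoints' difference, ∂[p,q] = q − p. For instance
  ∂[2,3] = [3] − [2].
The resulting 7×21 matrix has rank 6, and its Smith normal form has invariant factors (1,1,1,1,1,1).

The boundary map ∂_2: C_2 → C_1 sends each 2-simplex [p,q,r] to [q,r] − [p,r] + [p,q]. For instance
  ∂[1,2,4] = [2,4] − [1,4] + [1,2],
  ∂[0,2,5] = [2,5] − [0,5] + [0,2].
The resulting 21×14 matrix has rank 13, and its Smith normal form has invariant factors (1,1,1,1,1,1,1,1,1,1,1,1,1).

Now H_k = ker ∂_k / im ∂_{k+1}, so:

  H_0: rank C_0 − rank ∂_1 = 7 − 6 = 1, and the invariant factors of ∂_1 are all 1, so H_0 = Z.
  H_1: rank ker ∂_1 − rank ∂_2 = (21 − 6) − 13 = 2, and the invariant factors of ∂_2 are all 1, so H_1 = Z^2.
  H_2: rank ker ∂_2 − rank ∂_3 = (14 − 13) − 0 = 1, and there is no ∂_3, so H_2 = Z.

H_0 ≅ Z,  H_1 ≅ Z^2,  H_2 ≅ Z.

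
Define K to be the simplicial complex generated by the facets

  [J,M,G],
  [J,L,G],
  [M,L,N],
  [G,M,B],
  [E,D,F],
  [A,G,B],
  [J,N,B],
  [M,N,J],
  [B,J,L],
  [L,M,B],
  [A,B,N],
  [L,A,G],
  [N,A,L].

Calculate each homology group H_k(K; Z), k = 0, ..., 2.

H_0 = Z^2,  H_1 = Z_2,  H_2 = 0.

We work with the vertex ordering A < B < D < E < F < G < J < L < M < N. The simplices of K, each written with vertices in increasing order, are:

  0-simplices (10): A, B, D, E, F, G, J, L, M, N
  1-simplices (21): AB, AG, AL, AN, BG, BJ, BL, BM, BN, DE, DF, EF, GJ, GL, GM, JL, JM, JN, LM, LN, MN
  2-simplices (13): ABG, ABN, AGL, ALN, BGM, BJL, BJN, BLM, DEF, GJL, GJM, JMN, LMN

Hence C_0 ≅ Z^10, C_1 ≅ Z^21, C_2 ≅ Z^13.

∂_1: C_1 → C_0 maps an edge to its endpoints' difference, ∂[p,q] = q − p. For instance
  ∂JN = N − J.
As a 10×21 matrix over Z this has rank 8, with invariant factors (1,1,1,1,1,1,1,1).

The boundary map ∂_2: C_2 → C_1 sends each 2-simplex [p,q,r] to [q,r] − [p,r] + [p,q]. For instance
  ∂DEF = EF − DF + DE,
  ∂GJL = JL − GL + GJ.
This gives a 21×13 integer matrix of rank 13; reducing to Smith normal form yields diagonal entries (1,1,1,1,1,1,1,1,1,1,1,1,2).

Now H_k = ker ∂_k / im ∂_{k+1}, so:

  H_0: rank C_0 − rank ∂_1 = 10 − 8 = 2, and the invariant factors of ∂_1 are all 1, so H_0 ≅ Z^2.
  H_1: rank ker ∂_1 − rank ∂_2 = (21 − 8) − 13 = 0, and ∂_2 has invariant factor 2 > 1, so H_1 ≅ Z_2.
  H_2: rank ker ∂_2 − rank ∂_3 = (13 − 13) − 0 = 0, and there is no ∂_3, so H_2 ≅ 0.

As a check, the Euler characteristic is 10 − 21 + 13 = 2, which agrees with 2 − 0 + 0 = 2.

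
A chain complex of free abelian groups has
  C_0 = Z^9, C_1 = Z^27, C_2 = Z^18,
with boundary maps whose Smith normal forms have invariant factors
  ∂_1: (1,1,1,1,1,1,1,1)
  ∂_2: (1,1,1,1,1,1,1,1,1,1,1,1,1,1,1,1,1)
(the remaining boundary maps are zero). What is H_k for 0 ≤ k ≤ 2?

H_0: b_0 = 9 − 0 − 8 = 1; torsion from ∂_1 factors > 1: none. So H_0 ≅ Z.
H_1: b_1 = 27 − 8 − 17 = 2; torsion from ∂_2 factors > 1: none. So H_1 ≅ Z^2.
H_2: b_2 = 18 − 17 − 0 = 1; torsion from ∂_3 factors > 1: none. So H_2 ≅ Z.

H_0 ≅ Z,  H_1 ≅ Z^2,  H_2 ≅ Z.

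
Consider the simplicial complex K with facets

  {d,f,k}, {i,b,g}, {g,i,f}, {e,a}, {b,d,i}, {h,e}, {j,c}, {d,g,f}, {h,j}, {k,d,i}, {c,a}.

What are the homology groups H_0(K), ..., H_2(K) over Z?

H_0 = Z^2,  H_1 = Z^2,  H_2 = 0.

We work with the vertex ordering a < b < c < d < e < f < g < h < i < j < k. The simplices of K, each written with vertices in increasing order, are:

  0-simplices (11): a, b, c, d, e, f, g, h, i, j, k
  1-simplices (17): ac, ae, bd, bg, bi, cj, df, dg, di, dk, eh, fg, fi, fk, gi, hj, ik
  2-simplices (6): bdi, bgi, dfg, dfk, dik, fgi

giving chain groups C_0 ≅ Z^11, C_1 ≅ Z^17, C_2 ≅ Z^6.

The boundary map ∂_1: C_1 → C_0 is given by ∂[p,q] = [q] − [p]. For instance
  ∂dg = g − d.
The resulting 11×17 matrix has rank 9, and its Smith normal form has invariant factors (1,1,1,1,1,1,1,1,1).

∂_2: C_2 → C_1 acts by ∂[p,q,r] = [q,r] − [p,r] + [p,q]. For instance
  ∂dfg = fg − dg + df,
  ∂dfk = fk − dk + df.
As a 17×6 matrix over Z this has rank 6, with invariant factors (1,1,1,1,1,1).

Now H_k = ker ∂_k / im ∂_{k+1}, so:

  H_0: rank C_0 − rank ∂_1 = 11 − 9 = 2, and the invariant factors of ∂_1 are all 1, so H_0 = Z^2.
  H_1: rank ker ∂_1 − rank ∂_2 = (17 − 9) − 6 = 2, and the invariant factors of ∂_2 are all 1, so H_1 = Z^2.
  H_2: rank ker ∂_2 − rank ∂_3 = (6 − 6) − 0 = 0, and there is no ∂_3, so H_2 = 0.

As a check, the Euler characteristic is 11 − 17 + 6 = 0, which agrees with 2 − 2 + 0 = 0.
(K is a triangulation of the disjoint union of the cylinder S^1 x I and the circle S^1.)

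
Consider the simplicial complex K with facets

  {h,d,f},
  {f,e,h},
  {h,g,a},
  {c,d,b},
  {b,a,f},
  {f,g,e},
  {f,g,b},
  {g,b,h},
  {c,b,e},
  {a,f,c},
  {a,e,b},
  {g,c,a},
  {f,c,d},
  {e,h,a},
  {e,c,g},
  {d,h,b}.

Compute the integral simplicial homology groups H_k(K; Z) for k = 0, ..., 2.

H_0 = Z,  H_1 = Z^2,  H_2 = Z.

K has 8 vertices, 24 edges, 16 triangles.
rank ∂_0 = 0, rank ∂_1 = 7 ⇒ b_0 = 8 − 0 − 7 = 1; all invariant factors of ∂_1 are 1 so no torsion. So H_0 = Z.
rank ∂_1 = 7, rank ∂_2 = 15 ⇒ b_1 = 24 − 7 − 15 = 2; all invariant factors of ∂_2 are 1 so no torsion. So H_1 = Z^2.
rank ∂_2 = 15, rank ∂_3 = 0 ⇒ b_2 = 16 − 15 − 0 = 1. So H_2 = Z.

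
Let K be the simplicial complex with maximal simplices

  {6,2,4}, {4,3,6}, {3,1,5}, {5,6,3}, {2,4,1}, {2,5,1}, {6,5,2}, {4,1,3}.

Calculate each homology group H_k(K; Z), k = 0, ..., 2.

H_0 = Z,  H_1 = 0,  H_2 = Z.

We work with the vertex ordering 1 < 2 < 3 < 4 < 5 < 6. The simplices of K, each written with vertices in increasing order, are:

  0-simplices (6): [1], [2], [3], [4], [5], [6]
  1-simplices (12): [1,2], [1,3], [1,4], [1,5], [2,4], [2,5], [2,6], [3,4], [3,5], [3,6], [4,6], [5,6]
  2-simplices (8): [1,2,4], [1,2,5], [1,3,4], [1,3,5], [2,4,6], [2,5,6], [3,4,6], [3,5,6]

giving chain groups C_0 ≅ Z^6, C_1 ≅ Z^12, C_2 ≅ Z^8.

The boundary map ∂_1: C_1 → C_0 maps an edge to its endpoints' difference, ∂[p,q] = q − p. For instance
  ∂[3,6] = [6] − [3].
The 6×12 boundary matrix has rank 5 and Smith normal form diag(1,1,1,1,1).

∂_2: C_2 → C_1 sends each 2-simplex [p,q,r] to [q,r] − [p,r] + [p,q]. For instance
  ∂[1,3,5] = [3,5] − [1,5] + [1,3],
  ∂[1,3,4] = [3,4] − [1,4] + [1,3].
The resulting 12×8 matrix has rank 7, and its Smith normal form has invariant factors (1,1,1,1,1,1,1).

From H_k ≅ ker(∂_k) / im(∂_{k+1}) we obtain:

  H_0: rank C_0 − rank ∂_1 = 6 − 5 = 1, and the invariant factors of ∂_1 are all 1, so H_0 = Z.
  H_1: rank ker ∂_1 − rank ∂_2 = (12 − 5) − 7 = 0, and the invariant factors of ∂_2 are all 1, so H_1 = 0.
  H_2: rank ker ∂_2 − rank ∂_3 = (8 − 7) − 0 = 1, and there is no ∂_3, so H_2 = Z.

(K is a triangulation of the 2-sphere S^2.)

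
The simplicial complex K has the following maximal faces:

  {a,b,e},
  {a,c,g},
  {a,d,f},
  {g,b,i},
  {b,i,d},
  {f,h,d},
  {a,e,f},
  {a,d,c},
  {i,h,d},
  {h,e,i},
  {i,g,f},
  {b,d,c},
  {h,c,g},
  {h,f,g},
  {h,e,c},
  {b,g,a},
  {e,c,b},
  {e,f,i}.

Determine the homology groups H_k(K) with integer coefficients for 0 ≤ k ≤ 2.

We work with the vertex ordering a < b < c < d < e < f < g < h < i. The simplices of K, each written with vertices in increasing order, are:

  0-simplices (9): a, b, c, d, e, f, g, h, i
  1-simplices (27): ab, ac, ad, ae, af, ag, bc, bd, be, bg, bi, cd, ce, cg, ch, df, dh, di, ef, eh, ei, fg, fh, fi, gh, gi, hi
  2-simplices (18): abe, abg, acd, acg, adf, aef, bcd, bce, bdi, bgi, ceh, cgh, dfh, dhi, efi, ehi, fgh, fgi

so the chain groups are C_0 ≅ Z^9, C_1 ≅ Z^27, C_2 ≅ Z^18.

Boundary ∂_1: C_1 → C_0 sends each edge [p,q] (with p < q) to q − p. For instance
  ∂bg = g − b.
This gives a 9×27 integer matrix of rank 8; reducing to Smith normal form yields diagonal entries (1,1,1,1,1,1,1,1).

The boundary map ∂_2: C_2 → C_1 sends each 2-simplex [p,q,r] to [q,r] − [p,r] + [p,q]. For instance
  ∂acg = cg − ag + ac,
  ∂fgi = gi − fi + fg.
As a 27×18 matrix over Z this has rank 18, with invariant factors (1,1,1,1,1,1,1,1,1,1,1,1,1,1,1,1,1,2).

From H_k ≅ ker(∂_k) / im(∂_{k+1}) we obtain:

  H_0: rank C_0 − rank ∂_1 = 9 − 8 = 1, and the invariant factors of ∂_1 are all 1, so H_0 ≅ Z.
  H_1: rank ker ∂_1 − rank ∂_2 = (27 − 8) − 18 = 1, and ∂_2 has invariant factor 2 > 1, so H_1 ≅ Z ⊕ Z/2.
  H_2: rank ker ∂_2 − rank ∂_3 = (18 − 18) − 0 = 0, and there is no ∂_3, so H_2 ≅ 0.

H_0 = Z,  H_1 = Z ⊕ Z/2,  H_2 = 0.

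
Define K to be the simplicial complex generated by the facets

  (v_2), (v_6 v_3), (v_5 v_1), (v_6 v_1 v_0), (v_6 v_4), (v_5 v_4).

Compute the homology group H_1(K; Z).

Take the total order v_0 < v_1 < v_2 < v_3 < v_4 < v_5 < v_6 on the vertex set. Then K (dimension 2) consists of the simplices:

  0-simplices (7): [v_0], [v_1], [v_2], [v_3], [v_4], [v_5], [v_6]
  1-simplices (7): [v_0,v_1], [v_0,v_6], [v_1,v_5], [v_1,v_6], [v_3,v_6], [v_4,v_5], [v_4,v_6]
  2-simplices (1): [v_0,v_1,v_6]

so the chain groups are C_0 ≅ Z^7, C_1 ≅ Z^7, C_2 ≅ Z^1.

Boundary ∂_1: C_1 → C_0 maps an edge to its endpoints' difference, ∂[p,q] = q − p. For instance
  ∂[v_1,v_5] = [v_5] − [v_1].
The 7×7 boundary matrix has rank 5 and Smith normal form diag(1,1,1,1,1).

Boundary ∂_2: C_2 → C_1 acts by ∂[p,q,r] = [q,r] − [p,r] + [p,q]. For instance
  ∂[v_0,v_1,v_6] = [v_1,v_6] − [v_0,v_6] + [v_0,v_1].
This gives a 7×1 integer matrix of rank 1; reducing to Smith normal form yields diagonal entries (1).

Computing H_k = (kernel of ∂_k) / (image of ∂_{k+1}):

  H_1: rank ker ∂_1 − rank ∂_2 = (7 − 5) − 1 = 1, and the invariant factors of ∂_2 are all 1, so H_1 ≅ Z.

H_1 = Z.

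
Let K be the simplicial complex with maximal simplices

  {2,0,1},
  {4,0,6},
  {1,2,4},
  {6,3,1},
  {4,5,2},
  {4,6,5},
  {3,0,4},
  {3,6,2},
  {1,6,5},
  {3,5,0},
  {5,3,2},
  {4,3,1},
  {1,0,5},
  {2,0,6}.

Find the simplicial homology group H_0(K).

We work with the vertex ordering 0 < 1 < 2 < 3 < 4 < 5 < 6. The simplices of K, each written with vertices in increasing order, are:

  0-simplices (7): [0], [1], [2], [3], [4], [5], [6]
  1-simplices (21): [0,1], [0,2], [0,3], [0,4], [0,5], [0,6], [1,2], [1,3], [1,4], [1,5], [1,6], [2,3], [2,4], [2,5], [2,6], [3,4], [3,5], [3,6], [4,5], [4,6], [5,6]
  2-simplices (14): [0,1,2], [0,1,5], [0,2,6], [0,3,4], [0,3,5], [0,4,6], [1,2,4], [1,3,4], [1,3,6], [1,5,6], [2,3,5], [2,3,6], [2,4,5], [4,5,6]

so the chain groups are C_0 ≅ Z^7, C_1 ≅ Z^21, C_2 ≅ Z^14.

The boundary map ∂_1: C_1 → C_0 is given by ∂[p,q] = [q] − [p]. For instance
  ∂[3,4] = [4] − [3].
The resulting 7×21 matrix has rank 6, and its Smith normal form has invariant factors (1,1,1,1,1,1).

The boundary map ∂_2: C_2 → C_1 maps a triangle to the signed sum of its edges. For instance
  ∂[1,2,4] = [2,4] − [1,4] + [1,2],
  ∂[1,3,4] = [3,4] − [1,4] + [1,3].
The 21×14 boundary matrix has rank 13 and Smith normal form diag(1,1,1,1,1,1,1,1,1,1,1,1,1).

Computing H_k = (kernel of ∂_k) / (image of ∂_{k+1}):

  H_0: rank C_0 − rank ∂_1 = 7 − 6 = 1, and the invariant factors of ∂_1 are all 1, so H_0 = Z.

(K is a triangulation of the torus T^2.)

H_0 ≅ Z.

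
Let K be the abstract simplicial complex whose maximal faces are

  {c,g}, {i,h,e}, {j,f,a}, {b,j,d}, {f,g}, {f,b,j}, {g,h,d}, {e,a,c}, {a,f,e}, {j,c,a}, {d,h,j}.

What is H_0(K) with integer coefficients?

Fix the vertex order a < b < c < d < e < f < g < h < i < j and write every simplex with vertices in increasing order. Then dim K = 2 and the simplices of K are:

  0-simplices (10): a, b, c, d, e, f, g, h, i, j
  1-simplices (21): ac, ae, af, aj, bd, bf, bj, ce, cg, cj, dg, dh, dj, ef, eh, ei, fg, fj, gh, hi, hj
  2-simplices (9): ace, acj, aef, afj, bdj, bfj, dgh, dhj, ehi

so the chain groups are C_0 ≅ Z^10, C_1 ≅ Z^21, C_2 ≅ Z^9.

The boundary map ∂_1: C_1 → C_0 maps an edge to its endpoints' difference, ∂[p,q] = q − p. For instance
  ∂ac = c − a.
The resulting 10×21 matrix has rank 9, and its Smith normal form has invariant factors (1,1,1,1,1,1,1,1,1).

∂_2: C_2 → C_1 maps a triangle to the signed sum of its edges. For instance
  ∂dhj = hj − dj + dh,
  ∂bfj = fj − bj + bf.
This gives a 21×9 integer matrix of rank 9; reducing to Smith normal form yields diagonal entries (1,1,1,1,1,1,1,1,1).

From H_k ≅ ker(∂_k) / im(∂_{k+1}) we obtain:

  H_0: rank C_0 − rank ∂_1 = 10 − 9 = 1, and the invariant factors of ∂_1 are all 1, so H_0 ≅ Z.

H_0 ≅ Z.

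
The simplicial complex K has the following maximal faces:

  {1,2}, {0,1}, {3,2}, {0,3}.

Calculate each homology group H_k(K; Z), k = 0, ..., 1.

Fix the vertex order 0 < 1 < 2 < 3 and write every simplex with vertices in increasing order. Then dim K = 1 and the simplices of K are:

  0-simplices (4): [0], [1], [2], [3]
  1-simplices (4): [0,1], [0,3], [1,2], [2,3]

giving chain groups C_0 ≅ Z^4, C_1 ≅ Z^4.

Boundary ∂_1: C_1 → C_0 sends each edge [p,q] (with p < q) to q − p.
As a 4×4 matrix over Z this has rank 3, with invariant factors (1,1,1).

Computing H_k = (kernel of ∂_k) / (image of ∂_{k+1}):

  H_0: rank C_0 − rank ∂_1 = 4 − 3 = 1, and the invariant factors of ∂_1 are all 1, so H_0 ≅ Z.
  H_1: rank ker ∂_1 − rank ∂_2 = (4 − 3) − 0 = 1, and there is no ∂_2, so H_1 ≅ Z.

As a check, the Euler characteristic is 4 − 4 = 0, which agrees with 1 − 1 = 0.

H_0 ≅ Z,  H_1 ≅ Z.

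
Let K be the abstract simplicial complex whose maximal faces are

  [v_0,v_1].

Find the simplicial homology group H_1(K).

H_1 = 0.

Order the vertices as v_0 < v_1. Listing each simplex with vertices in this order, K has dimension 1 with simplices:

  0-simplices (2): [v_0], [v_1]
  1-simplices (1): [v_0,v_1]

Hence C_0 ≅ Z^2, C_1 ≅ Z^1.

∂_1: C_1 → C_0 sends each edge [p,q] (with p < q) to q − p. For instance
  ∂[v_0,v_1] = [v_1] − [v_0].
As a 2×1 matrix over Z this has rank 1, with invariant factors (1).

From H_k ≅ ker(∂_k) / im(∂_{k+1}) we obtain:

  H_1: rank ker ∂_1 − rank ∂_2 = (1 − 1) − 0 = 0, and there is no ∂_2, so H_1 = 0.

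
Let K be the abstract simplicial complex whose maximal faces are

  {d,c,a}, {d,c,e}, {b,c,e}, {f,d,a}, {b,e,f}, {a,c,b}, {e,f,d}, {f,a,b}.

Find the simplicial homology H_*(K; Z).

H_0 ≅ Z,  H_1 = 0,  H_2 ≅ Z.

Take the total order a < b < c < d < e < f on the vertex set. Then K (dimension 2) consists of the simplices:

  0-simplices (6): a, b, c, d, e, f
  1-simplices (12): ab, ac, ad, af, bc, be, bf, cd, ce, de, df, ef
  2-simplices (8): abc, abf, acd, adf, bce, bef, cde, def

giving chain groups C_0 ≅ Z^6, C_1 ≅ Z^12, C_2 ≅ Z^8.

∂_1: C_1 → C_0 maps an edge to its endpoints' difference, ∂[p,q] = q − p.
The resulting 6×12 matrix has rank 5, and its Smith normal form has invariant factors (1,1,1,1,1).

The boundary map ∂_2: C_2 → C_1 acts by ∂[p,q,r] = [q,r] − [p,r] + [p,q]. For instance
  ∂acd = cd − ad + ac,
  ∂bce = ce − be + bc.
The 12×8 boundary matrix has rank 7 and Smith normal form diag(1,1,1,1,1,1,1).

From H_k ≅ ker(∂_k) / im(∂_{k+1}) we obtain:

  H_0: rank C_0 − rank ∂_1 = 6 − 5 = 1, and the invariant factors of ∂_1 are all 1, so H_0 ≅ Z.
  H_1: rank ker ∂_1 − rank ∂_2 = (12 − 5) − 7 = 0, and the invariant factors of ∂_2 are all 1, so H_1 ≅ 0.
  H_2: rank ker ∂_2 − rank ∂_3 = (8 − 7) − 0 = 1, and there is no ∂_3, so H_2 ≅ Z.

(K is a triangulation of the 2-sphere S^2.)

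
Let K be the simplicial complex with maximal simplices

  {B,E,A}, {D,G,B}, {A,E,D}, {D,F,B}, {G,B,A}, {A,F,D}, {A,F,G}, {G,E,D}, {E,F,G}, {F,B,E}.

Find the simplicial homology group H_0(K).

H_0 ≅ Z.

Order the vertices as A < B < D < E < F < G. Listing each simplex with vertices in this order, K has dimension 2 with simplices:

  0-simplices (6): A, B, D, E, F, G
  1-simplices (15): AB, AD, AE, AF, AG, BD, BE, BF, BG, DE, DF, DG, EF, EG, FG
  2-simplices (10): ABE, ABG, ADE, ADF, AFG, BDF, BDG, BEF, DEG, EFG

so the chain groups are C_0 ≅ Z^6, C_1 ≅ Z^15, C_2 ≅ Z^10.

∂_1: C_1 → C_0 sends each edge [p,q] (with p < q) to q − p. For instance
  ∂EG = G − E.
As a 6×15 matrix over Z this has rank 5, with invariant factors (1,1,1,1,1).

The boundary map ∂_2: C_2 → C_1 acts by ∂[p,q,r] = [q,r] − [p,r] + [p,q]. For instance
  ∂ADE = DE − AE + AD,
  ∂AFG = FG − AG + AF.
The resulting 15×10 matrix has rank 10, and its Smith normal form has invariant factors (1,1,1,1,1,1,1,1,1,2).

Computing H_k = (kernel of ∂_k) / (image of ∂_{k+1}):

  H_0: rank C_0 − rank ∂_1 = 6 − 5 = 1, and the invariant factors of ∂_1 are all 1, so H_0 ≅ Z.

(K is a triangulation of the real projective plane RP^2.)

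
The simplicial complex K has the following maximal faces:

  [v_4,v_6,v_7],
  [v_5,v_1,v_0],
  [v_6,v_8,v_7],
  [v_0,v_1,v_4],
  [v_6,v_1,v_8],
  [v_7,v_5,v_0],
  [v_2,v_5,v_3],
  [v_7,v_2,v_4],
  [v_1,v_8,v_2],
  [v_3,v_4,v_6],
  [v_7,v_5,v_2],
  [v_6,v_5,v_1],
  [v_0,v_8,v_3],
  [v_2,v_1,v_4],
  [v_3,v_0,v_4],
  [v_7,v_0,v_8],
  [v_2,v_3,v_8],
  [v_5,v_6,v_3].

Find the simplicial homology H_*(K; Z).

We work with the vertex ordering v_0 < v_1 < v_2 < v_3 < v_4 < v_5 < v_6 < v_7 < v_8. The simplices of K, each written with vertices in increasing order, are:

  0-simplices (9): [v_0], [v_1], [v_2], [v_3], [v_4], [v_5], [v_6], [v_7], [v_8]
  1-simplices (27): (27 of them)
  2-simplices (18): (18 of them)

Hence C_0 ≅ Z^9, C_1 ≅ Z^27, C_2 ≅ Z^18.

The boundary map ∂_1: C_1 → C_0 sends each edge [p,q] (with p < q) to q − p.
The 9×27 boundary matrix has rank 8 and Smith normal form diag(1,1,1,1,1,1,1,1).

Boundary ∂_2: C_2 → C_1 sends each 2-simplex [p,q,r] to [q,r] − [p,r] + [p,q]. For instance
  ∂[v_1,v_2,v_4] = [v_2,v_4] − [v_1,v_4] + [v_1,v_2],
  ∂[v_2,v_4,v_7] = [v_4,v_7] − [v_2,v_7] + [v_2,v_4].
The 27×18 boundary matrix has rank 17 and Smith normal form diag(1,1,1,1,1,1,1,1,1,1,1,1,1,1,1,1,1).

From H_k ≅ ker(∂_k) / im(∂_{k+1}) we obtain:

  H_0: rank C_0 − rank ∂_1 = 9 − 8 = 1, and the invariant factors of ∂_1 are all 1, so H_0 ≅ Z.
  H_1: rank ker ∂_1 − rank ∂_2 = (27 − 8) − 17 = 2, and the invariant factors of ∂_2 are all 1, so H_1 ≅ Z^2.
  H_2: rank ker ∂_2 − rank ∂_3 = (18 − 17) − 0 = 1, and there is no ∂_3, so H_2 ≅ Z.

H_0 ≅ Z,  H_1 ≅ Z^2,  H_2 ≅ Z.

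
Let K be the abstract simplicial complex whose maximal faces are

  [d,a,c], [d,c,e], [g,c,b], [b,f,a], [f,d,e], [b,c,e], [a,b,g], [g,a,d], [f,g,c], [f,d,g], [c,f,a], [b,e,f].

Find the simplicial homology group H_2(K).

H_2 ≅ 0.

Take the total order a < b < c < d < e < f < g on the vertex set. Then K (dimension 2) consists of the simplices:

  0-simplices (7): a, b, c, d, e, f, g
  1-simplices (18): ab, ac, ad, af, ag, bc, be, bf, bg, cd, ce, cf, cg, de, df, dg, ef, fg
  2-simplices (12): abf, abg, acd, acf, adg, bce, bcg, bef, cde, cfg, def, dfg

Hence C_0 ≅ Z^7, C_1 ≅ Z^18, C_2 ≅ Z^12.

∂_1: C_1 → C_0 maps an edge to its endpoints' difference, ∂[p,q] = q − p. For instance
  ∂ce = e − c.
The 7×18 boundary matrix has rank 6 and Smith normal form diag(1,1,1,1,1,1).

The boundary map ∂_2: C_2 → C_1 maps a triangle to the signed sum of its edges. For instance
  ∂abf = bf − af + ab,
  ∂acd = cd − ad + ac.
This gives a 18×12 integer matrix of rank 12; reducing to Smith normal form yields diagonal entries (1,1,1,1,1,1,1,1,1,1,1,2).

Computing H_k = (kernel of ∂_k) / (image of ∂_{k+1}):

  H_2: rank ker ∂_2 − rank ∂_3 = (12 − 12) − 0 = 0, and there is no ∂_3, so H_2 ≅ 0.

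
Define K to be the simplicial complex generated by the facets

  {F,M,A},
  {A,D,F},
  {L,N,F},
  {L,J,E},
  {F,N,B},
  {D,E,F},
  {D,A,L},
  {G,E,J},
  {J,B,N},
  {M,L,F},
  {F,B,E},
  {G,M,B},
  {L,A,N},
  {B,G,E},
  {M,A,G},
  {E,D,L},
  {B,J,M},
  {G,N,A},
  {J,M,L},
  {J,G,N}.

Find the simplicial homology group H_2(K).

Order the vertices as A < B < D < E < F < G < J < L < M < N. Listing each simplex with vertices in this order, K has dimension 2 with simplices:

  0-simplices (10): A, B, D, E, F, G, J, L, M, N
  1-simplices (30): AD, AF, AG, AL, AM, AN, BE, BF, BG, BJ, BM, BN, DE, DF, DL, EF, EG, EJ, EL, FL, FM, FN, GJ, GM, GN, JL, JM, JN, LM, LN
  2-simplices (20): ADF, ADL, AFM, AGM, AGN, ALN, BEF, BEG, BFN, BGM, BJM, BJN, DEF, DEL, EGJ, EJL, FLM, FLN, GJN, JLM

Hence C_0 ≅ Z^10, C_1 ≅ Z^30, C_2 ≅ Z^20.

∂_1: C_1 → C_0 maps an edge to its endpoints' difference, ∂[p,q] = q − p.
The resulting 10×30 matrix has rank 9, and its Smith normal form has invariant factors (1,1,1,1,1,1,1,1,1).

The boundary map ∂_2: C_2 → C_1 maps a triangle to the signed sum of its edges. For instance
  ∂ADF = DF − AF + AD,
  ∂BEG = EG − BG + BE.
The resulting 30×20 matrix has rank 20, and its Smith normal form has invariant factors (1,1,1,1,1,1,1,1,1,1,1,1,1,1,1,1,1,1,1,2).

Reading off H_k = ker ∂_k / im ∂_{k+1}:

  H_2: rank ker ∂_2 − rank ∂_3 = (20 − 20) − 0 = 0, and there is no ∂_3, so H_2 = 0.

H_2 ≅ 0.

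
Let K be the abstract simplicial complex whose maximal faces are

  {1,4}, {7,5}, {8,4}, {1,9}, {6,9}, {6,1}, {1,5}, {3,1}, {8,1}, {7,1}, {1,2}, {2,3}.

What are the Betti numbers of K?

b_0 = 1, b_1 = 4.

Order the vertices as 1 < 2 < 3 < 4 < 5 < 6 < 7 < 8 < 9. Listing each simplex with vertices in this order, K has dimension 1 with simplices:

  0-simplices (9): [1], [2], [3], [4], [5], [6], [7], [8], [9]
  1-simplices (12): [1,2], [1,3], [1,4], [1,5], [1,6], [1,7], [1,8], [1,9], [2,3], [4,8], [5,7], [6,9]

giving chain groups C_0 ≅ Z^9, C_1 ≅ Z^12.

The boundary map ∂_1: C_1 → C_0 maps an edge to its endpoints' difference, ∂[p,q] = q − p.
The 9×12 boundary matrix has rank 8 and Smith normal form diag(1,1,1,1,1,1,1,1).

Reading off H_k = ker ∂_k / im ∂_{k+1}:

  H_0: rank C_0 − rank ∂_1 = 9 − 8 = 1, and the invariant factors of ∂_1 are all 1, so H_0 ≅ Z.
  H_1: rank ker ∂_1 − rank ∂_2 = (12 − 8) − 0 = 4, and there is no ∂_2, so H_1 ≅ Z^4.

Hence the Betti numbers are b_0 = 1, b_1 = 4.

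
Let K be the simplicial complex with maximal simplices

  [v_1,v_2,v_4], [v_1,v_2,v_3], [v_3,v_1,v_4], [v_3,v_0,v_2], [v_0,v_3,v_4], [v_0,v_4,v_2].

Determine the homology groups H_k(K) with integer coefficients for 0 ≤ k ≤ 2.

We work with the vertex ordering v_0 < v_1 < v_2 < v_3 < v_4. The simplices of K, each written with vertices in increasing order, are:

  0-simplices (5): [v_0], [v_1], [v_2], [v_3], [v_4]
  1-simplices (9): [v_0,v_2], [v_0,v_3], [v_0,v_4], [v_1,v_2], [v_1,v_3], [v_1,v_4], [v_2,v_3], [v_2,v_4], [v_3,v_4]
  2-simplices (6): [v_0,v_2,v_3], [v_0,v_2,v_4], [v_0,v_3,v_4], [v_1,v_2,v_3], [v_1,v_2,v_4], [v_1,v_3,v_4]

so the chain groups are C_0 ≅ Z^5, C_1 ≅ Z^9, C_2 ≅ Z^6.

∂_1: C_1 → C_0 is given by ∂[p,q] = [q] − [p].
As a 5×9 matrix over Z this has rank 4, with invariant factors (1,1,1,1).

∂_2: C_2 → C_1 acts by ∂[p,q,r] = [q,r] − [p,r] + [p,q]. For instance
  ∂[v_0,v_2,v_4] = [v_2,v_4] − [v_0,v_4] + [v_0,v_2],
  ∂[v_1,v_3,v_4] = [v_3,v_4] − [v_1,v_4] + [v_1,v_3].
This gives a 9×6 integer matrix of rank 5; reducing to Smith normal form yields diagonal entries (1,1,1,1,1).

Now H_k = ker ∂_k / im ∂_{k+1}, so:

  H_0: rank C_0 − rank ∂_1 = 5 − 4 = 1, and the invariant factors of ∂_1 are all 1, so H_0 ≅ Z.
  H_1: rank ker ∂_1 − rank ∂_2 = (9 − 4) − 5 = 0, and the invariant factors of ∂_2 are all 1, so H_1 ≅ 0.
  H_2: rank ker ∂_2 − rank ∂_3 = (6 − 5) − 0 = 1, and there is no ∂_3, so H_2 ≅ Z.

H_0 ≅ Z,  H_1 = 0,  H_2 ≅ Z.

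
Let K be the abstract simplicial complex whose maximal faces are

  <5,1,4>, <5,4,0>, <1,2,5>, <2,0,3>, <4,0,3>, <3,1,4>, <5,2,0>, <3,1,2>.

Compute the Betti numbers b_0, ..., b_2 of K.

Order the vertices as 0 < 1 < 2 < 3 < 4 < 5. Listing each simplex with vertices in this order, K has dimension 2 with simplices:

  0-simplices (6): [0], [1], [2], [3], [4], [5]
  1-simplices (12): [0,2], [0,3], [0,4], [0,5], [1,2], [1,3], [1,4], [1,5], [2,3], [2,5], [3,4], [4,5]
  2-simplices (8): [0,2,3], [0,2,5], [0,3,4], [0,4,5], [1,2,3], [1,2,5], [1,3,4], [1,4,5]

so the chain groups are C_0 ≅ Z^6, C_1 ≅ Z^12, C_2 ≅ Z^8.

Boundary ∂_1: C_1 → C_0 is given by ∂[p,q] = [q] − [p].
As a 6×12 matrix over Z this has rank 5, with invariant factors (1,1,1,1,1).

The boundary map ∂_2: C_2 → C_1 acts by ∂[p,q,r] = [q,r] − [p,r] + [p,q]. For instance
  ∂[0,3,4] = [3,4] − [0,4] + [0,3],
  ∂[1,3,4] = [3,4] − [1,4] + [1,3].
The resulting 12×8 matrix has rank 7, and its Smith normal form has invariant factors (1,1,1,1,1,1,1).

Reading off H_k = ker ∂_k / im ∂_{k+1}:

  H_0: rank C_0 − rank ∂_1 = 6 − 5 = 1, and the invariant factors of ∂_1 are all 1, so H_0 = Z.
  H_1: rank ker ∂_1 − rank ∂_2 = (12 − 5) − 7 = 0, and the invariant factors of ∂_2 are all 1, so H_1 = 0.
  H_2: rank ker ∂_2 − rank ∂_3 = (8 − 7) − 0 = 1, and there is no ∂_3, so H_2 = Z.

As a check, the Euler characteristic is 6 − 12 + 8 = 2, which agrees with 1 − 0 + 1 = 2.

Hence the Betti numbers are b_0 = 1, b_1 = 0, b_2 = 1.

b_0 = 1, b_1 = 0, b_2 = 1.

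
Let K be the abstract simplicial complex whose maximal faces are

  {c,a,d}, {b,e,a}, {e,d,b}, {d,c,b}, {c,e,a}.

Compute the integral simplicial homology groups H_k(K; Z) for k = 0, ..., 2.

H_0 = Z,  H_1 = Z,  H_2 = 0.

Order the vertices as a < b < c < d < e. Listing each simplex with vertices in this order, K has dimension 2 with simplices:

  0-simplices (5): a, b, c, d, e
  1-simplices (10): ab, ac, ad, ae, bc, bd, be, cd, ce, de
  2-simplices (5): abe, acd, ace, bcd, bde

giving chain groups C_0 ≅ Z^5, C_1 ≅ Z^10, C_2 ≅ Z^5.

Boundary ∂_1: C_1 → C_0 sends each edge [p,q] (with p < q) to q − p.
The 5×10 boundary matrix has rank 4 and Smith normal form diag(1,1,1,1).

Boundary ∂_2: C_2 → C_1 acts by ∂[p,q,r] = [q,r] − [p,r] + [p,q]. For instance
  ∂abe = be − ae + ab,
  ∂bcd = cd − bd + bc.
The 10×5 boundary matrix has rank 5 and Smith normal form diag(1,1,1,1,1).

Now H_k = ker ∂_k / im ∂_{k+1}, so:

  H_0: rank C_0 − rank ∂_1 = 5 − 4 = 1, and the invariant factors of ∂_1 are all 1, so H_0 ≅ Z.
  H_1: rank ker ∂_1 − rank ∂_2 = (10 − 4) − 5 = 1, and the invariant factors of ∂_2 are all 1, so H_1 ≅ Z.
  H_2: rank ker ∂_2 − rank ∂_3 = (5 − 5) − 0 = 0, and there is no ∂_3, so H_2 ≅ 0.

(K is a triangulation of the Möbius band.)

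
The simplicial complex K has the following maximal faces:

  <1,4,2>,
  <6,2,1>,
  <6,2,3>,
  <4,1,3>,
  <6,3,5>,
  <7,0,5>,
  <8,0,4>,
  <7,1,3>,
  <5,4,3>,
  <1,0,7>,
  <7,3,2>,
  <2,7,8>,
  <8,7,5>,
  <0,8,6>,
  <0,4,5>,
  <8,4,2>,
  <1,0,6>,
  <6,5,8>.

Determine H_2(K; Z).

H_2 ≅ 0.

Order the vertices as 0 < 1 < 2 < 3 < 4 < 5 < 6 < 7 < 8. Listing each simplex with vertices in this order, K has dimension 2 with simplices:

  0-simplices (9): [0], [1], [2], [3], [4], [5], [6], [7], [8]
  1-simplices (27): (27 of them)
  2-simplices (18): [0,1,6], [0,1,7], [0,4,5], [0,4,8], [0,5,7], [0,6,8], [1,2,4], [1,2,6], [1,3,4], [1,3,7], [2,3,6], [2,3,7], [2,4,8], [2,7,8], [3,4,5], [3,5,6], [5,6,8], [5,7,8]

giving chain groups C_0 ≅ Z^9, C_1 ≅ Z^27, C_2 ≅ Z^18.

∂_1: C_1 → C_0 is given by ∂[p,q] = [q] − [p]. For instance
  ∂[2,6] = [6] − [2].
This gives a 9×27 integer matrix of rank 8; reducing to Smith normal form yields diagonal entries (1,1,1,1,1,1,1,1).

Boundary ∂_2: C_2 → C_1 sends each 2-simplex [p,q,r] to [q,r] − [p,r] + [p,q]. For instance
  ∂[0,4,5] = [4,5] − [0,5] + [0,4],
  ∂[0,4,8] = [4,8] − [0,8] + [0,4].
The 27×18 boundary matrix has rank 18 and Smith normal form diag(1,1,1,1,1,1,1,1,1,1,1,1,1,1,1,1,1,2).

From H_k ≅ ker(∂_k) / im(∂_{k+1}) we obtain:

  H_2: rank ker ∂_2 − rank ∂_3 = (18 − 18) − 0 = 0, and there is no ∂_3, so H_2 ≅ 0.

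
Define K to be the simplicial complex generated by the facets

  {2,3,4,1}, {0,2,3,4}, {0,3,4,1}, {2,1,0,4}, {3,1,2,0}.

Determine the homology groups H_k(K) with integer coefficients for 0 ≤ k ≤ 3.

We work with the vertex ordering 0 < 1 < 2 < 3 < 4. The simplices of K, each written with vertices in increasing order, are:

  0-simplices (5): [0], [1], [2], [3], [4]
  1-simplices (10): [0,1], [0,2], [0,3], [0,4], [1,2], [1,3], [1,4], [2,3], [2,4], [3,4]
  2-simplices (10): [0,1,2], [0,1,3], [0,1,4], [0,2,3], [0,2,4], [0,3,4], [1,2,3], [1,2,4], [1,3,4], [2,3,4]
  3-simplices (5): [0,1,2,3], [0,1,2,4], [0,1,3,4], [0,2,3,4], [1,2,3,4]

Hence C_0 ≅ Z^5, C_1 ≅ Z^10, C_2 ≅ Z^10, C_3 ≅ Z^5.

The boundary map ∂_1: C_1 → C_0 is given by ∂[p,q] = [q] − [p]. For instance
  ∂[2,4] = [4] − [2].
As a 5×10 matrix over Z this has rank 4, with invariant factors (1,1,1,1).

∂_2: C_2 → C_1 sends each 2-simplex [p,q,r] to [q,r] − [p,r] + [p,q]. For instance
  ∂[0,2,3] = [2,3] − [0,3] + [0,2],
  ∂[0,2,4] = [2,4] − [0,4] + [0,2].
As a 10×10 matrix over Z this has rank 6, with invariant factors (1,1,1,1,1,1).

∂_3: C_3 → C_2 sends each 3-simplex σ to the alternating sum Σ_i (−1)^i (σ with its i-th vertex removed). For instance
  ∂[0,1,3,4] = [1,3,4] − [0,3,4] + [0,1,4] − [0,1,3],
  ∂[1,2,3,4] = [2,3,4] − [1,3,4] + [1,2,4] − [1,2,3].
This gives a 10×5 integer matrix of rank 4; reducing to Smith normal form yields diagonal entries (1,1,1,1).

From H_k ≅ ker(∂_k) / im(∂_{k+1}) we obtain:

  H_0: rank C_0 − rank ∂_1 = 5 − 4 = 1, and the invariant factors of ∂_1 are all 1, so H_0 = Z.
  H_1: rank ker ∂_1 − rank ∂_2 = (10 − 4) − 6 = 0, and the invariant factors of ∂_2 are all 1, so H_1 = 0.
  H_2: rank ker ∂_2 − rank ∂_3 = (10 − 6) − 4 = 0, and the invariant factors of ∂_3 are all 1, so H_2 = 0.
  H_3: rank ker ∂_3 − rank ∂_4 = (5 − 4) − 0 = 1, and there is no ∂_4, so H_3 = Z.

As a check, the Euler characteristic is 5 − 10 + 10 − 5 = 0, which agrees with 1 − 0 + 0 − 1 = 0.

H_0 = Z,  H_1 = 0,  H_2 = 0,  H_3 = Z.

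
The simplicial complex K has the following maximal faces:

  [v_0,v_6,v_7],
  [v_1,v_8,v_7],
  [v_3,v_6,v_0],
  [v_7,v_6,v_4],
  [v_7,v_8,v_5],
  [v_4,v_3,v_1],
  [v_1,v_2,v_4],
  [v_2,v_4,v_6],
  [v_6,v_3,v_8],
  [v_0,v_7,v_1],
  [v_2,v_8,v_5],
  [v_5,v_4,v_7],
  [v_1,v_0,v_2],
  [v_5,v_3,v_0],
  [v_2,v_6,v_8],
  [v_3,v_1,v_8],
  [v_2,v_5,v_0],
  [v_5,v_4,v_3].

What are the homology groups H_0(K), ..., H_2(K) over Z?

H_0 = Z,  H_1 = Z^2,  H_2 = Z.

Fix the vertex order v_0 < v_1 < v_2 < v_3 < v_4 < v_5 < v_6 < v_7 < v_8 and write every simplex with vertices in increasing order. Then dim K = 2 and the simplices of K are:

  0-simplices (9): [v_0], [v_1], [v_2], [v_3], [v_4], [v_5], [v_6], [v_7], [v_8]
  1-simplices (27): (27 of them)
  2-simplices (18): (18 of them)

giving chain groups C_0 ≅ Z^9, C_1 ≅ Z^27, C_2 ≅ Z^18.

∂_1: C_1 → C_0 maps an edge to its endpoints' difference, ∂[p,q] = q − p.
The 9×27 boundary matrix has rank 8 and Smith normal form diag(1,1,1,1,1,1,1,1).

∂_2: C_2 → C_1 acts by ∂[p,q,r] = [q,r] − [p,r] + [p,q]. For instance
  ∂[v_2,v_4,v_6] = [v_4,v_6] − [v_2,v_6] + [v_2,v_4],
  ∂[v_0,v_6,v_7] = [v_6,v_7] − [v_0,v_7] + [v_0,v_6].
The resulting 27×18 matrix has rank 17, and its Smith normal form has invariant factors (1,1,1,1,1,1,1,1,1,1,1,1,1,1,1,1,1).

Reading off H_k = ker ∂_k / im ∂_{k+1}:

  H_0: rank C_0 − rank ∂_1 = 9 − 8 = 1, and the invariant factors of ∂_1 are all 1, so H_0 ≅ Z.
  H_1: rank ker ∂_1 − rank ∂_2 = (27 − 8) − 17 = 2, and the invariant factors of ∂_2 are all 1, so H_1 ≅ Z^2.
  H_2: rank ker ∂_2 − rank ∂_3 = (18 − 17) − 0 = 1, and there is no ∂_3, so H_2 ≅ Z.

As a check, the Euler characteristic is 9 − 27 + 18 = 0, which agrees with 1 − 2 + 1 = 0.
(K is a triangulation of the torus T^2.)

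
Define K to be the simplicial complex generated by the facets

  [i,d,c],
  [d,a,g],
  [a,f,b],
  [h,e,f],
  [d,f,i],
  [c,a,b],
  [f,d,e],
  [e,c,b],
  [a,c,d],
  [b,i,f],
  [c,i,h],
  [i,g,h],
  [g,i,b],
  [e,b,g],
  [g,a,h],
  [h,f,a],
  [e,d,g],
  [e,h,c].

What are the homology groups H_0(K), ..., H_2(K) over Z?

Take the total order a < b < c < d < e < f < g < h < i on the vertex set. Then K (dimension 2) consists of the simplices:

  0-simplices (9): a, b, c, d, e, f, g, h, i
  1-simplices (27): ab, ac, ad, af, ag, ah, bc, be, bf, bg, bi, cd, ce, ch, ci, de, df, dg, di, ef, eg, eh, fh, fi, gh, gi, hi
  2-simplices (18): abc, abf, acd, adg, afh, agh, bce, beg, bfi, bgi, cdi, ceh, chi, def, deg, dfi, efh, ghi

Hence C_0 ≅ Z^9, C_1 ≅ Z^27, C_2 ≅ Z^18.

Boundary ∂_1: C_1 → C_0 maps an edge to its endpoints' difference, ∂[p,q] = q − p.
As a 9×27 matrix over Z this has rank 8, with invariant factors (1,1,1,1,1,1,1,1).

Boundary ∂_2: C_2 → C_1 sends each 2-simplex [p,q,r] to [q,r] − [p,r] + [p,q]. For instance
  ∂abf = bf − af + ab,
  ∂chi = hi − ci + ch.
The 27×18 boundary matrix has rank 17 and Smith normal form diag(1,1,1,1,1,1,1,1,1,1,1,1,1,1,1,1,1).

From H_k ≅ ker(∂_k) / im(∂_{k+1}) we obtain:

  H_0: rank C_0 − rank ∂_1 = 9 − 8 = 1, and the invariant factors of ∂_1 are all 1, so H_0 = Z.
  H_1: rank ker ∂_1 − rank ∂_2 = (27 − 8) − 17 = 2, and the invariant factors of ∂_2 are all 1, so H_1 = Z^2.
  H_2: rank ker ∂_2 − rank ∂_3 = (18 − 17) − 0 = 1, and there is no ∂_3, so H_2 = Z.

As a check, the Euler characteristic is 9 − 27 + 18 = 0, which agrees with 1 − 2 + 1 = 0.

H_0 = Z,  H_1 = Z^2,  H_2 = Z.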